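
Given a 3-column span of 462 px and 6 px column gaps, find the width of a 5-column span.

774 px

3 columns + 2 column gaps: 3c + 2·6 = 462.
3c = 462 − 12 = 450, so c = 150 px.
5 columns plus 4 column gaps: 750 + 24 = 774 px.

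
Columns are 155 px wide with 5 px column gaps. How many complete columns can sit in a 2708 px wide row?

k columns need k·155 + (k−1)·5 = k·160 − 5.
k·160 − 5 ≤ 2708 → k ≤ 2713 / 160 ≈ 16.96, so k = 16.

16 columns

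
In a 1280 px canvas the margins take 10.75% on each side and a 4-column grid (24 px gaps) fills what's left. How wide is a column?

Margins: 10.75% × 1280 = 137.6 px each, so content = 1280 − 275.2 = 1004.8 px.
4c + 3·24 = 1004.8 → 4c = 932.8 → c = 233.2 px.

233.2 px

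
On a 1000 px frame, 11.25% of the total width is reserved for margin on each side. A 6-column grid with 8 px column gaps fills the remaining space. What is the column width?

122.5 px

Each margin = 11.25% of 1000 = 112.5 px; content = 1000 − 2·112.5 = 775 px.
6c + 5·8 = 775 → 6c = 735 → c = 122.5 px.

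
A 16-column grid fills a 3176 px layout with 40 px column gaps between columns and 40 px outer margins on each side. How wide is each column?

Take off 80 px of margins, leaving 3096 px.
16c + 15·40 = 3096 → 16c = 2496 → c = 156 px.

156 px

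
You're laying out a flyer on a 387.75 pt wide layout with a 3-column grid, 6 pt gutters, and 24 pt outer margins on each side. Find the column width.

Subtract both margins: 387.75 − 2·24 = 339.75 pt.
339.75 − 2·6 = 327.75; ÷3 gives c = 109.25 pt.

109.25 pt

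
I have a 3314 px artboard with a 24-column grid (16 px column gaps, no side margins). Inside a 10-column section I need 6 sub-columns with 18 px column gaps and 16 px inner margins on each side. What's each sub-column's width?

208.25 px

24c + 23·16 = 3314 → 24c = 2946 → c = 122.75 px.
Span of 10: 10·122.75 + 9·16 = 1227.5 + 144 = 1371.5 px.
Inner content = 1371.5 − 2·16 = 1339.5 px.
1339.5 − 5·18 = 1249.5; ÷6 gives d = 208.25 px.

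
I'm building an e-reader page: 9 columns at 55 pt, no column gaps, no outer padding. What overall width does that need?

Total width: 9·55 = 495 pt.

495 pt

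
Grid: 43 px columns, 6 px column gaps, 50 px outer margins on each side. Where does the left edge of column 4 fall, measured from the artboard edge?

Each column+gutter stride is 49 px; 3 of them past the 50 px margin is 50 + 147 = 197 px.

197 px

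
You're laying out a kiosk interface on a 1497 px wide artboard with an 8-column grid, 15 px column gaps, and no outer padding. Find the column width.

174 px

1497 − 7·15 = 1392; ÷8 gives c = 174 px.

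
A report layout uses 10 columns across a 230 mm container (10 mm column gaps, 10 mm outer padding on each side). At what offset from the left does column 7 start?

142 mm

Subtract both margins: 230 − 2·10 = 210 mm.
210 − 9·10 = 120; ÷10 gives c = 12 mm.
Each column+gutter stride is 22 mm; 6 of them past the 10 mm margin is 10 + 132 = 142 mm.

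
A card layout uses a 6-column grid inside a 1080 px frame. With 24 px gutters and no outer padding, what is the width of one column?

1080 − 5·24 = 960; ÷6 gives c = 160 px.

160 px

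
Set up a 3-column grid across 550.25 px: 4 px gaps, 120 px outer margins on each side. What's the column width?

100.75 px

Subtract both margins: 550.25 − 2·120 = 310.25 px.
Subtracting 2 gaps of 4 leaves 302.25 for 3 columns, so c = 100.75 px.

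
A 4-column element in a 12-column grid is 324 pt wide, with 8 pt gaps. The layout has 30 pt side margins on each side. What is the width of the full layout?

4 columns + 3 gaps: 4c + 3·8 = 324.
4c = 324 − 24 = 300, so c = 75 pt.
Adding margins, columns and gutters: 60 + 900 + 88 = 1048 pt.

1048 pt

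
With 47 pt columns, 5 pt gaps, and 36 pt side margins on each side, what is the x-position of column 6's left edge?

Before column 6: the margin + 5 columns + 5 gaps.
Offset = 36 + 5·(47 + 5) = 36 + 260 = 296 pt.

296 pt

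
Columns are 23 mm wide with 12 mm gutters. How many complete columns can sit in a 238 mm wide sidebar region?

7 columns: 7·23 + 6·12 = 233 mm ≤ 238.
8 columns: 268 mm > 238. So 7.

7 columns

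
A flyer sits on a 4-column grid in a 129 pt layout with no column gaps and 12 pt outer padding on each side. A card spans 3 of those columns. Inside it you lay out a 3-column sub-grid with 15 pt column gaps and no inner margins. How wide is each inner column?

Inside the margins: 129 − 24 = 105 pt.
4c = 105 → c = 26.25 pt.
3-column span = 3·26.25 = 78.75 pt.
78.75 − 2·15 = 48.75; ÷3 gives d = 16.25 pt.

16.25 pt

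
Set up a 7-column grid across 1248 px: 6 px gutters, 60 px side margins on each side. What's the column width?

156 px

Content width = 1248 − 2·60 = 1128 px.
1128 − 6·6 = 1092; ÷7 gives c = 156 px.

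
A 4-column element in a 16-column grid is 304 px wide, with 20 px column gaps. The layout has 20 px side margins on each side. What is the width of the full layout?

1316 px

4 columns + 3 column gaps: 4c + 3·20 = 304.
4c = 304 − 60 = 244, so c = 61 px.
Adding margins, columns and gutters: 40 + 976 + 300 = 1316 px.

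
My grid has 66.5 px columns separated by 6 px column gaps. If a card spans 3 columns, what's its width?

3-column span = 3·66.5 + 2·6 = 211.5 px.

211.5 px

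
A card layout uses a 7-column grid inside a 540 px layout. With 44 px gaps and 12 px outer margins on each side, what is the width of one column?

Take off 24 px of margins, leaving 516 px.
7 columns + 6 gaps: 7c + 6·44 = 516.
7c = 516 − 264 = 252, so c = 36 px.

36 px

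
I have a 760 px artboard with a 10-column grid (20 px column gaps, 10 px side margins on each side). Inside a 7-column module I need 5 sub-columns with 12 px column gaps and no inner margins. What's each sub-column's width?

92.8 px

Outer content = 760 − 2·10 = 740 px.
10 columns + 9 column gaps: 10c + 9·20 = 740.
10c = 740 − 180 = 560, so c = 56 px.
7-column span = 7·56 + 6·20 = 512 px.
512 − 4·12 = 464; ÷5 gives d = 92.8 px.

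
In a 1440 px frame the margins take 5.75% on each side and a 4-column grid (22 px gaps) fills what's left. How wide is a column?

302.1 px

Margins: 5.75% × 1440 = 82.8 px each, so content = 1440 − 165.6 = 1274.4 px.
Subtracting 3 gaps of 22 leaves 1208.4 for 4 columns, so c = 302.1 px.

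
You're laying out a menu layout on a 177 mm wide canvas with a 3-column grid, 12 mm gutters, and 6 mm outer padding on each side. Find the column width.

Inside the margins: 177 − 12 = 165 mm.
165 − 2·12 = 141; ÷3 gives c = 47 mm.

47 mm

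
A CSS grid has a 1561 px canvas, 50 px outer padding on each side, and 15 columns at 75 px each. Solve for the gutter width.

24 px

Inside the margins: 1561 − 100 = 1461 px.
15·75 + 14g = 1461 → 14g = 336 → g = 24 px.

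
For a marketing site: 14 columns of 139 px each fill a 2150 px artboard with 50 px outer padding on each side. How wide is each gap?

Subtract both margins: 2150 − 2·50 = 2050 px.
14·139 + 13g = 2050 → 13g = 104 → g = 8 px.

8 px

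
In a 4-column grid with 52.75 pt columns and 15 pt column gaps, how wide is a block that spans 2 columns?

2 columns plus 1 column gap: 105.5 + 15 = 120.5 pt.

120.5 pt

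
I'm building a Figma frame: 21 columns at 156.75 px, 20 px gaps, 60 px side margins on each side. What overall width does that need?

Total width: 2·60 + 21·156.75 + 20·20 = 3811.75 px.

3811.75 px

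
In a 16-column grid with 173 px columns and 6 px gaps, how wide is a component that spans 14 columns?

Span of 14: 14·173 + 13·6 = 2422 + 78 = 2500 px.

2500 px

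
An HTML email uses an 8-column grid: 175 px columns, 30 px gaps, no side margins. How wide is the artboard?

Summing: 1400 + 210 = 1610 px.

1610 px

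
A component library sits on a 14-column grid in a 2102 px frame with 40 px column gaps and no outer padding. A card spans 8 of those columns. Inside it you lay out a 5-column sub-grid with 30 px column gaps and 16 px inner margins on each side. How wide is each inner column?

14c + 13·40 = 2102 → 14c = 1582 → c = 113 px.
Span of 8: 8·113 + 7·40 = 904 + 280 = 1184 px.
Inner content = 1184 − 2·16 = 1152 px.
1152 − 4·30 = 1032; ÷5 gives d = 206.4 px.

206.4 px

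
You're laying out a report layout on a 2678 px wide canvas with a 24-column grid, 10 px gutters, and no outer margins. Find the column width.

102 px

2678 − 23·10 = 2448; ÷24 gives c = 102 px.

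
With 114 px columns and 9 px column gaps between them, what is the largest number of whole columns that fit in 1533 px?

Each extra column adds 114 + 9 = 123 px.
(1533 + 9) / 123 = 12.54, so 12 columns fit.

12 columns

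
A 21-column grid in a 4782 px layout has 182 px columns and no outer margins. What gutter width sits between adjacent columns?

21 columns take 21·182 = 3822 px; remaining 960 splits into 20 gutters.
g = 960 / 20 = 48 px.

48 px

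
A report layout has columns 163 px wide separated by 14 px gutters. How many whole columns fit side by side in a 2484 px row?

Each extra column adds 163 + 14 = 177 px.
(2484 + 14) / 177 = 14.11, so 14 columns fit.

14 columns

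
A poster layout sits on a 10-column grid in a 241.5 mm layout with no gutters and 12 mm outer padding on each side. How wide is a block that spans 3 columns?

65.25 mm

Inside the margins: 241.5 − 24 = 217.5 mm.
With no gutters, each column is 217.5/10 = 21.75 mm.
With no gutters, 3 columns span 3·21.75 = 65.25 mm.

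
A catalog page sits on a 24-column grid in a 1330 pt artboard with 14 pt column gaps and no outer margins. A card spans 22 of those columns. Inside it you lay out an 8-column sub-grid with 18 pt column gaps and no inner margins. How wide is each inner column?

Subtracting 23 column gaps of 14 leaves 1008 for 24 columns, so c = 42 pt.
22-column span = 22·42 + 21·14 = 1218 pt.
1218 − 7·18 = 1092; ÷8 gives d = 136.5 pt.

136.5 pt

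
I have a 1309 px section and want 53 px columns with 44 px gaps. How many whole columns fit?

13 columns

k columns need k·53 + (k−1)·44 = k·97 − 44.
k·97 − 44 ≤ 1309 → k ≤ 1353 / 97 ≈ 13.95, so k = 13.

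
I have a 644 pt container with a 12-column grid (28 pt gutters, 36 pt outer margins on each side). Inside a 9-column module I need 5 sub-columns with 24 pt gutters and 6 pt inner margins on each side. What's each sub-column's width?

62.8 pt

Take off 72 pt of margins, leaving 572 pt.
Subtracting 11 gutters of 28 leaves 264 for 12 columns, so c = 22 pt.
Span of 9: 9·22 + 8·28 = 198 + 224 = 422 pt.
Inner content = 422 − 2·6 = 410 pt.
5 columns + 4 gutters: 5d + 4·24 = 410.
5d = 410 − 96 = 314, so d = 62.8 pt.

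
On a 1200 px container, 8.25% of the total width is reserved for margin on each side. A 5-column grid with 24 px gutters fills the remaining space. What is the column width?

181.2 px

Margins: 8.25% × 1200 = 99 px each, so content = 1200 − 198 = 1002 px.
5 columns + 4 gutters: 5c + 4·24 = 1002.
5c = 1002 − 96 = 906, so c = 181.2 px.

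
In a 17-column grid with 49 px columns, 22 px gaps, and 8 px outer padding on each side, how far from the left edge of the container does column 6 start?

Before column 6: the margin + 5 columns + 5 gaps.
Offset = 8 + 5·(49 + 22) = 8 + 355 = 363 px.

363 px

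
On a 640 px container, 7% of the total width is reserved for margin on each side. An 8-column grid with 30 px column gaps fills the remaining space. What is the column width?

42.55 px

Each margin = 7% of 640 = 44.8 px; content = 640 − 2·44.8 = 550.4 px.
8 columns + 7 column gaps: 8c + 7·30 = 550.4.
8c = 550.4 − 210 = 340.4, so c = 42.55 px.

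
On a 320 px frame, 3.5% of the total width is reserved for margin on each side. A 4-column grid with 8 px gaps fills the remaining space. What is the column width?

68.4 px

Margins: 3.5% × 320 = 11.2 px each, so content = 320 − 22.4 = 297.6 px.
4c + 3·8 = 297.6 → 4c = 273.6 → c = 68.4 px.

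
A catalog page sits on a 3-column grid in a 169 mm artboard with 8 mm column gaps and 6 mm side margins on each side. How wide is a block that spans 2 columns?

102 mm

Take off 12 mm of margins, leaving 157 mm.
157 − 2·8 = 141; ÷3 gives c = 47 mm.
Span of 2: 2·47 + 1·8 = 94 + 8 = 102 mm.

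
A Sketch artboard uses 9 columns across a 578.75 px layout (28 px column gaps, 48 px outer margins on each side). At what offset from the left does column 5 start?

275 px

Content = 578.75 − 2·48 = 482.75 px.
9c + 8·28 = 482.75 → 9c = 258.75 → c = 28.75 px.
Each column+gutter stride is 56.75 px; 4 of them past the 48 px margin is 48 + 227 = 275 px.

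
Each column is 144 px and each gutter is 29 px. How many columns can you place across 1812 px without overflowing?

10 columns

10 columns: 10·144 + 9·29 = 1701 px ≤ 1812.
11 columns: 1874 px > 1812. So 10.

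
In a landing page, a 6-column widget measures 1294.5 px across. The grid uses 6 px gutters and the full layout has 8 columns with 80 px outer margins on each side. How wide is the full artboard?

Subtracting 5 gutters of 6 leaves 1264.5 for 6 columns, so c = 210.75 px.
Total width: 2·80 + 8·210.75 + 7·6 = 1888 px.

1888 px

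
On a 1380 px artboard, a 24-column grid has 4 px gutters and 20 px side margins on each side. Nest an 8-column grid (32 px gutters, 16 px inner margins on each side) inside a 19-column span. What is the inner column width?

Outer content = 1380 − 2·20 = 1340 px.
Subtracting 23 gutters of 4 leaves 1248 for 24 columns, so c = 52 px.
19 columns plus 18 gutters: 988 + 72 = 1060 px.
Inner content = 1060 − 2·16 = 1028 px.
1028 − 7·32 = 804; ÷8 gives d = 100.5 px.

100.5 px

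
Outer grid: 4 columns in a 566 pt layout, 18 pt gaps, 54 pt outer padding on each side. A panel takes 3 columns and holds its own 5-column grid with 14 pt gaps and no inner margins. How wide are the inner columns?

56.6 pt

Inside the margins: 566 − 108 = 458 pt.
458 − 3·18 = 404; ÷4 gives c = 101 pt.
Span of 3: 3·101 + 2·18 = 303 + 36 = 339 pt.
Subtracting 4 gaps of 14 leaves 283 for 5 columns, so d = 56.6 pt.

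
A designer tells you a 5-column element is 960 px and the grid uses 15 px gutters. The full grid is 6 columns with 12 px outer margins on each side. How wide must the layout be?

1179 px

5c + 4·15 = 960 → 5c = 900 → c = 180 px.
Layout = 2·12 + 6·180 + 5·15 = 24 + 1080 + 75 = 1179 px.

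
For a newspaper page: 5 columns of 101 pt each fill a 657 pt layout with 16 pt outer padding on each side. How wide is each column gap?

30 pt

Inside the margins: 657 − 32 = 625 pt.
5·101 + 4g = 625 → 4g = 120 → g = 30 pt.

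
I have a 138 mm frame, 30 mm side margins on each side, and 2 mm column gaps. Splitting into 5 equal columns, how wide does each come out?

14 mm

Take off 60 mm of margins, leaving 78 mm.
5c + 4·2 = 78 → 5c = 70 → c = 14 mm.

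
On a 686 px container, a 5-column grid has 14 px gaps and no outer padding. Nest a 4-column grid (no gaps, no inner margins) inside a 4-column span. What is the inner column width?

5 columns + 4 gaps: 5c + 4·14 = 686.
5c = 686 − 56 = 630, so c = 126 px.
Span of 4: 4·126 + 3·14 = 504 + 42 = 546 px.
546 / 4 = 136.5 px per column.

136.5 px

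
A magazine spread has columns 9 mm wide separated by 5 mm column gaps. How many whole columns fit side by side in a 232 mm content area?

k columns need k·9 + (k−1)·5 = k·14 − 5.
k·14 − 5 ≤ 232 → k ≤ 237 / 14 ≈ 16.93, so k = 16.

16 columns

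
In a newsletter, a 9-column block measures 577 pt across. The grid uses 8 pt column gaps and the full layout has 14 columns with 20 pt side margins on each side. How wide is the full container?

942 pt

9 columns + 8 column gaps: 9c + 8·8 = 577.
9c = 577 − 64 = 513, so c = 57 pt.
Container = 2·20 + 14·57 + 13·8 = 40 + 798 + 104 = 942 pt.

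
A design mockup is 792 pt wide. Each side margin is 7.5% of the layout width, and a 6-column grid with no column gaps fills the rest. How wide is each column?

112.2 pt

Each margin = 7.5% of 792 = 59.4 pt; content = 792 − 2·59.4 = 673.2 pt.
673.2 / 6 = 112.2 pt per column.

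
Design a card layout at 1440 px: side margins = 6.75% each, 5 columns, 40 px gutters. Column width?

1440 × (1 − 2·6.75%) = 1440 × 86.5% = 1245.6 px for the columns.
5c + 4·40 = 1245.6 → 5c = 1085.6 → c = 217.12 px.

217.12 px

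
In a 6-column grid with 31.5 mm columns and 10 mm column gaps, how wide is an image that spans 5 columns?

197.5 mm

5 columns plus 4 column gaps: 157.5 + 40 = 197.5 mm.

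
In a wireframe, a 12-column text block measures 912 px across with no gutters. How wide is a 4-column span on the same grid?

304 px

912 / 12 = 76 px per column.
With no gutters, 4 columns span 4·76 = 304 px.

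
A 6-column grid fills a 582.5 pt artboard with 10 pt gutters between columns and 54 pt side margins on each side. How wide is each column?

Inside the margins: 582.5 − 108 = 474.5 pt.
474.5 − 5·10 = 424.5; ÷6 gives c = 70.75 pt.

70.75 pt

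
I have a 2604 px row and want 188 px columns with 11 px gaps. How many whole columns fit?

13 columns

Each extra column adds 188 + 11 = 199 px.
(2604 + 11) / 199 = 13.14, so 13 columns fit.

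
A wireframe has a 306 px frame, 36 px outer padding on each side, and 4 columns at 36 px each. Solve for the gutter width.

Inside the margins: 306 − 72 = 234 px.
4·36 + 3g = 234 → 3g = 90 → g = 30 px.

30 px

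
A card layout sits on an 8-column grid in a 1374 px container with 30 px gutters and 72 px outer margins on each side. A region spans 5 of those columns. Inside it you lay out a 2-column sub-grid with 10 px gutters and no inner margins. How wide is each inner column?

373.75 px

Inside the margins: 1374 − 144 = 1230 px.
8c + 7·30 = 1230 → 8c = 1020 → c = 127.5 px.
5 columns plus 4 gutters: 637.5 + 120 = 757.5 px.
2d + 1·10 = 757.5 → 2d = 747.5 → d = 373.75 px.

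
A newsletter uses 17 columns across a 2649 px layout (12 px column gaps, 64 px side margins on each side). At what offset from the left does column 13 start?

Take off 128 px of margins, leaving 2521 px.
17c + 16·12 = 2521 → 17c = 2329 → c = 137 px.
Each column+gutter stride is 149 px; 12 of them past the 64 px margin is 64 + 1788 = 1852 px.

1852 px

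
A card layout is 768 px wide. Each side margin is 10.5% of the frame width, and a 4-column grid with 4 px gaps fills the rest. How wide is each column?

148.68 px

Margins: 10.5% × 768 = 80.64 px each, so content = 768 − 161.28 = 606.72 px.
4c + 3·4 = 606.72 → 4c = 594.72 → c = 148.68 px.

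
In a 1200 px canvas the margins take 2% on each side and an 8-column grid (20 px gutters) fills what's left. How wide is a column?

126.5 px

Each margin = 2% of 1200 = 24 px; content = 1200 − 2·24 = 1152 px.
Subtracting 7 gutters of 20 leaves 1012 for 8 columns, so c = 126.5 px.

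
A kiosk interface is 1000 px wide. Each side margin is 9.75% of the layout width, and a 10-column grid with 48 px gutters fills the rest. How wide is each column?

Margins: 9.75% × 1000 = 97.5 px each, so content = 1000 − 195 = 805 px.
Subtracting 9 gutters of 48 leaves 373 for 10 columns, so c = 37.3 px.

37.3 px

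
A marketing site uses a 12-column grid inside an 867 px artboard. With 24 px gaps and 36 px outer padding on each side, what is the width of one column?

44.25 px

Content width = 867 − 2·36 = 795 px.
Subtracting 11 gaps of 24 leaves 531 for 12 columns, so c = 44.25 px.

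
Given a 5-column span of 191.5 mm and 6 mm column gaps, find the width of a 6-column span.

191.5 − 4·6 = 167.5; ÷5 gives c = 33.5 mm.
6-column span = 6·33.5 + 5·6 = 231 mm.

231 mm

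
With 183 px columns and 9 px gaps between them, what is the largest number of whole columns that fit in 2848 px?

14 columns

k columns need k·183 + (k−1)·9 = k·192 − 9.
k·192 − 9 ≤ 2848 → k ≤ 2857 / 192 ≈ 14.88, so k = 14.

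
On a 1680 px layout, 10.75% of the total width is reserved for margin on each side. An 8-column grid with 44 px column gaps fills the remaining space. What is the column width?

Each margin = 10.75% of 1680 = 180.6 px; content = 1680 − 2·180.6 = 1318.8 px.
8 columns + 7 column gaps: 8c + 7·44 = 1318.8.
8c = 1318.8 − 308 = 1010.8, so c = 126.35 px.

126.35 px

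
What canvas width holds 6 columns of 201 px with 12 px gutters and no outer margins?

Summing: 1206 + 60 = 1266 px.

1266 px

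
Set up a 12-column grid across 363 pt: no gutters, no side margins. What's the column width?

30.25 pt

363 / 12 = 30.25 pt per column.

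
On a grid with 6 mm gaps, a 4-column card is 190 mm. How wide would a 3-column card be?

141 mm

4c + 3·6 = 190 → 4c = 172 → c = 43 mm.
3 columns plus 2 gaps: 129 + 12 = 141 mm.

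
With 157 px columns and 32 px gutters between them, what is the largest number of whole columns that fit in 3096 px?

16 columns

k columns need k·157 + (k−1)·32 = k·189 − 32.
k·189 − 32 ≤ 3096 → k ≤ 3128 / 189 ≈ 16.55, so k = 16.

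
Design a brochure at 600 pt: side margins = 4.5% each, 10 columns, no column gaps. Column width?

Each margin = 4.5% of 600 = 27 pt; content = 600 − 2·27 = 546 pt.
With no column gaps, each column is 546/10 = 54.6 pt.

54.6 pt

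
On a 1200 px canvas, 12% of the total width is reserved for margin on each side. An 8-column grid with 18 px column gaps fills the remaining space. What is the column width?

98.25 px

1200 × (1 − 2·12%) = 1200 × 76% = 912 px for the columns.
8 columns + 7 column gaps: 8c + 7·18 = 912.
8c = 912 − 126 = 786, so c = 98.25 px.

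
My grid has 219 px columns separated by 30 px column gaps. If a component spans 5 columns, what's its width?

Span of 5: 5·219 + 4·30 = 1095 + 120 = 1215 px.

1215 px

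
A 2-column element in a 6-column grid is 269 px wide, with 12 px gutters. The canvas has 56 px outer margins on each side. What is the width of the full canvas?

2c + 1·12 = 269 → 2c = 257 → c = 128.5 px.
Adding margins, columns and gutters: 112 + 771 + 60 = 943 px.

943 px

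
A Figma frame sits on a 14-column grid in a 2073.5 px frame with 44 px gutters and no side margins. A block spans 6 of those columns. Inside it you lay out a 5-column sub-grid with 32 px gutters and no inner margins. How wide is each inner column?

14c + 13·44 = 2073.5 → 14c = 1501.5 → c = 107.25 px.
6 columns plus 5 gutters: 643.5 + 220 = 863.5 px.
5 columns + 4 gutters: 5d + 4·32 = 863.5.
5d = 863.5 − 128 = 735.5, so d = 147.1 px.

147.1 px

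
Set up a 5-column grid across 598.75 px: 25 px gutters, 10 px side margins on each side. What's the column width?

95.75 px

Subtract both margins: 598.75 − 2·10 = 578.75 px.
578.75 − 4·25 = 478.75; ÷5 gives c = 95.75 px.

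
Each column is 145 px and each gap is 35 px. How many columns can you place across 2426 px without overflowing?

13 columns: 13·145 + 12·35 = 2305 px ≤ 2426.
14 columns: 2485 px > 2426. So 13.

13 columns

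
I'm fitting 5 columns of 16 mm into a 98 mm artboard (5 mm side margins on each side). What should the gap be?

2 mm

Take off 10 mm of margins, leaving 88 mm.
5 columns take 5·16 = 80 mm; remaining 8 splits into 4 gaps.
g = 8 / 4 = 2 mm.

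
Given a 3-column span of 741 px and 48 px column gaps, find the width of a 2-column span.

3c + 2·48 = 741 → 3c = 645 → c = 215 px.
2-column span = 2·215 + 1·48 = 478 px.

478 px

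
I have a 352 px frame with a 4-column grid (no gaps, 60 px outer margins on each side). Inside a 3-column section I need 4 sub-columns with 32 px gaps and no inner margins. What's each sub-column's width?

19.5 px

Subtract both margins: 352 − 2·60 = 232 px.
4c = 232 → c = 58 px.
3-column span = 3·58 = 174 px.
4d + 3·32 = 174 → 4d = 78 → d = 19.5 px.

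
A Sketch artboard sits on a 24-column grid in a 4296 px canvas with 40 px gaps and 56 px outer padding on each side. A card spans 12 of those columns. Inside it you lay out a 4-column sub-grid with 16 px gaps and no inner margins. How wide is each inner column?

506 px

Subtract both margins: 4296 − 2·56 = 4184 px.
4184 − 23·40 = 3264; ÷24 gives c = 136 px.
Span of 12: 12·136 + 11·40 = 1632 + 440 = 2072 px.
4d + 3·16 = 2072 → 4d = 2024 → d = 506 px.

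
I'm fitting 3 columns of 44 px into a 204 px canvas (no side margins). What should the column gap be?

Columns use 132 px, leaving 72 px across 2 column gaps = 36 px each.

36 px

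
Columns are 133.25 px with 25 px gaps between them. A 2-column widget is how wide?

2 columns plus 1 gap: 266.5 + 25 = 291.5 px.

291.5 px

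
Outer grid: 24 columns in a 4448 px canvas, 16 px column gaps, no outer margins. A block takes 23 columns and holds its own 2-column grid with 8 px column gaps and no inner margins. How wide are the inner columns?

4448 − 23·16 = 4080; ÷24 gives c = 170 px.
23-column span = 23·170 + 22·16 = 4262 px.
2 columns + 1 column gap: 2d + 1·8 = 4262.
2d = 4262 − 8 = 4254, so d = 2127 px.

2127 px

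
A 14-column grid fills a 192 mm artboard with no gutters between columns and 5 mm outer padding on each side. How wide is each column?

13 mm

Subtract both margins: 192 − 2·5 = 182 mm.
14c = 182 → c = 13 mm.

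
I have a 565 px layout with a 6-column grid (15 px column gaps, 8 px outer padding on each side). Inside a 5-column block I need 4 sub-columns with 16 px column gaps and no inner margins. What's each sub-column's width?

101.75 px

Take off 16 px of margins, leaving 549 px.
6c + 5·15 = 549 → 6c = 474 → c = 79 px.
5-column span = 5·79 + 4·15 = 455 px.
4d + 3·16 = 455 → 4d = 407 → d = 101.75 px.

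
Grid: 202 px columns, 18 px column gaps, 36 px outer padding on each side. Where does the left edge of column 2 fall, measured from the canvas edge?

Each column+gutter stride is 220 px; 1 of them past the 36 px margin is 36 + 220 = 256 px.

256 px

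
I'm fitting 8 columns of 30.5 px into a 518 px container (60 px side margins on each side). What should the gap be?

22 px

Take off 120 px of margins, leaving 398 px.
8 columns take 8·30.5 = 244 px; remaining 154 splits into 7 gaps.
g = 154 / 7 = 22 px.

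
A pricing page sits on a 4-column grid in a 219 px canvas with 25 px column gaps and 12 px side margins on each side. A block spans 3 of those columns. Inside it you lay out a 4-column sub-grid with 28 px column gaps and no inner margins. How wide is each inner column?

14 px

Inside the margins: 219 − 24 = 195 px.
195 − 3·25 = 120; ÷4 gives c = 30 px.
3 columns plus 2 column gaps: 90 + 50 = 140 px.
Subtracting 3 column gaps of 28 leaves 56 for 4 columns, so d = 14 px.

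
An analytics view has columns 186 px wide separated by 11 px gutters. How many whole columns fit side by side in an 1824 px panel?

9 columns: 9·186 + 8·11 = 1762 px ≤ 1824.
10 columns: 1959 px > 1824. So 9.

9 columns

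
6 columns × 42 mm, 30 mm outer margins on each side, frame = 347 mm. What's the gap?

Inside the margins: 347 − 60 = 287 mm.
Columns use 252 mm, leaving 35 mm across 5 gaps = 7 mm each.

7 mm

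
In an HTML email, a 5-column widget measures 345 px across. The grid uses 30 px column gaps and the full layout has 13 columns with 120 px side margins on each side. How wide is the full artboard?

5 columns + 4 column gaps: 5c + 4·30 = 345.
5c = 345 − 120 = 225, so c = 45 px.
Artboard = 2·120 + 13·45 + 12·30 = 240 + 585 + 360 = 1185 px.

1185 px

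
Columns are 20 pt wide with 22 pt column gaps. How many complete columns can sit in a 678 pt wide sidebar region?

16 columns: 16·20 + 15·22 = 650 pt ≤ 678.
17 columns: 692 pt > 678. So 16.

16 columns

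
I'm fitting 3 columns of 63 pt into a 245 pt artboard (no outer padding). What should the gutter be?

28 pt

3·63 + 2g = 245 → 2g = 56 → g = 28 pt.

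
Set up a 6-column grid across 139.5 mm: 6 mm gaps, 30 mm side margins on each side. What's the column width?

Take off 60 mm of margins, leaving 79.5 mm.
6c + 5·6 = 79.5 → 6c = 49.5 → c = 8.25 mm.

8.25 mm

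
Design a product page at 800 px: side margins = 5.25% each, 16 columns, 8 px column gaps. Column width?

800 × (1 − 2·5.25%) = 800 × 89.5% = 716 px for the columns.
16 columns + 15 column gaps: 16c + 15·8 = 716.
16c = 716 − 120 = 596, so c = 37.25 px.

37.25 px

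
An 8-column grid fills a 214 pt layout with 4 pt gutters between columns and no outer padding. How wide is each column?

8 columns + 7 gutters: 8c + 7·4 = 214.
8c = 214 − 28 = 186, so c = 23.25 pt.

23.25 pt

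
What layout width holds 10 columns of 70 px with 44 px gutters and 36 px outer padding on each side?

Total width: 2·36 + 10·70 + 9·44 = 1168 px.

1168 px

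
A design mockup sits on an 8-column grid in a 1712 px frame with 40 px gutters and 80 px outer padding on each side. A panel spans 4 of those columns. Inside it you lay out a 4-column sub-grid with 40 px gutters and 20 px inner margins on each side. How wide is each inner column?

Take off 160 px of margins, leaving 1552 px.
1552 − 7·40 = 1272; ÷8 gives c = 159 px.
Span of 4: 4·159 + 3·40 = 636 + 120 = 756 px.
Inner content = 756 − 2·20 = 716 px.
Subtracting 3 gutters of 40 leaves 596 for 4 columns, so d = 149 px.

149 px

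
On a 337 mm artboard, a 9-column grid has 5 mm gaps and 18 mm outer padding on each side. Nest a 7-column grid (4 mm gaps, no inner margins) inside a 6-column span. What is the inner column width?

Subtract both margins: 337 − 2·18 = 301 mm.
301 − 8·5 = 261; ÷9 gives c = 29 mm.
6-column span = 6·29 + 5·5 = 199 mm.
7d + 6·4 = 199 → 7d = 175 → d = 25 mm.

25 mm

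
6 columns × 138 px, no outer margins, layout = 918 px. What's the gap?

18 px

6 columns take 6·138 = 828 px; remaining 90 splits into 5 gaps.
g = 90 / 5 = 18 px.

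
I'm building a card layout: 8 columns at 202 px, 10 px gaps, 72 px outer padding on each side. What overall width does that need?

1830 px

Total width: 2·72 + 8·202 + 7·10 = 1830 px.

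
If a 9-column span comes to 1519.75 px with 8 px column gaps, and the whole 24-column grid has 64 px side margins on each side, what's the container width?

4194 px

9c + 8·8 = 1519.75 → 9c = 1455.75 → c = 161.75 px.
Total width: 2·64 + 24·161.75 + 23·8 = 4194 px.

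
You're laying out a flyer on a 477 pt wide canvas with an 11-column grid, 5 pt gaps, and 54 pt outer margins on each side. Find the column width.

29 pt

Inside the margins: 477 − 108 = 369 pt.
369 − 10·5 = 319; ÷11 gives c = 29 pt.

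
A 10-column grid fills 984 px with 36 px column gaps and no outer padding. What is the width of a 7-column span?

678 px

984 − 9·36 = 660; ÷10 gives c = 66 px.
7-column span = 7·66 + 6·36 = 678 px.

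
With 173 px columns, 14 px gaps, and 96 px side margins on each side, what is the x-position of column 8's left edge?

1405 px

Before column 8: the margin + 7 columns + 7 gaps.
Offset = 96 + 7·(173 + 14) = 96 + 1309 = 1405 px.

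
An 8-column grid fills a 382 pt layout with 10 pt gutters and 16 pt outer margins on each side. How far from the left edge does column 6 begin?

Content = 382 − 2·16 = 350 pt.
8c + 7·10 = 350 → 8c = 280 → c = 35 pt.
Column 6 starts at margin + 5·(column + gutter) = 16 + 5·45 = 241 pt.

241 pt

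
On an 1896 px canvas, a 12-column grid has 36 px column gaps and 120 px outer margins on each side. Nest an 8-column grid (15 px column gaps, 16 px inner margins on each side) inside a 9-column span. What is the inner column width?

Take off 240 px of margins, leaving 1656 px.
12c + 11·36 = 1656 → 12c = 1260 → c = 105 px.
9 columns plus 8 column gaps: 945 + 288 = 1233 px.
Inner content = 1233 − 2·16 = 1201 px.
8d + 7·15 = 1201 → 8d = 1096 → d = 137 px.

137 px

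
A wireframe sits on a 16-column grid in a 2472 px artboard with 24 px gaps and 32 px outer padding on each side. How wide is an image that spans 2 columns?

Take off 64 px of margins, leaving 2408 px.
2408 − 15·24 = 2048; ÷16 gives c = 128 px.
2 columns plus 1 gap: 256 + 24 = 280 px.

280 px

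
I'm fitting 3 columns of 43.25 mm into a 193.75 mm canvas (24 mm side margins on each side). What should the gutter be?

8 mm

Take off 48 mm of margins, leaving 145.75 mm.
3·43.25 + 2g = 145.75 → 2g = 16 → g = 8 mm.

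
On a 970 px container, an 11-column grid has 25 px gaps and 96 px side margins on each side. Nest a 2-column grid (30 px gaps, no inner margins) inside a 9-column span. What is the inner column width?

301 px

Inside the margins: 970 − 192 = 778 px.
778 − 10·25 = 528; ÷11 gives c = 48 px.
Span of 9: 9·48 + 8·25 = 432 + 200 = 632 px.
2d + 1·30 = 632 → 2d = 602 → d = 301 px.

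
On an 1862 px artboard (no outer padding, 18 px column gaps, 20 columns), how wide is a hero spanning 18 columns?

1674 px

1862 − 19·18 = 1520; ÷20 gives c = 76 px.
Span of 18: 18·76 + 17·18 = 1368 + 306 = 1674 px.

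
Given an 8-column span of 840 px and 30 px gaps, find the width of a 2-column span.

8c + 7·30 = 840 → 8c = 630 → c = 78.75 px.
2-column span = 2·78.75 + 1·30 = 187.5 px.

187.5 px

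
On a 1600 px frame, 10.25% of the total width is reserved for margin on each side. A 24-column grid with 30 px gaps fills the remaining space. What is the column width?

24.25 px

Each margin = 10.25% of 1600 = 164 px; content = 1600 − 2·164 = 1272 px.
Subtracting 23 gaps of 30 leaves 582 for 24 columns, so c = 24.25 px.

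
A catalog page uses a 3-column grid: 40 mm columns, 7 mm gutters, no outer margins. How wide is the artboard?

134 mm

Summing: 120 + 14 = 134 mm.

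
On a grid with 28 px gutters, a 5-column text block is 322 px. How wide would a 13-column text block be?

882 px

322 − 4·28 = 210; ÷5 gives c = 42 px.
13 columns plus 12 gutters: 546 + 336 = 882 px.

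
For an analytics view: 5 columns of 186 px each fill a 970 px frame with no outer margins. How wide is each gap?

5·186 + 4g = 970 → 4g = 40 → g = 10 px.

10 px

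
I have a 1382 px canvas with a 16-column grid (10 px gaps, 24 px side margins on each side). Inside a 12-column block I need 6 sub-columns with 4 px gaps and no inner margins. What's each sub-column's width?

Take off 48 px of margins, leaving 1334 px.
16c + 15·10 = 1334 → 16c = 1184 → c = 74 px.
12-column span = 12·74 + 11·10 = 998 px.
Subtracting 5 gaps of 4 leaves 978 for 6 columns, so d = 163 px.

163 px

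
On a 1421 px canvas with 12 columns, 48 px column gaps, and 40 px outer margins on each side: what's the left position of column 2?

Inside the margins: 1421 − 80 = 1341 px.
Subtracting 11 column gaps of 48 leaves 813 for 12 columns, so c = 67.75 px.
Column 2 starts at margin + 1·(column + gutter) = 40 + 1·115.75 = 155.75 px.

155.75 px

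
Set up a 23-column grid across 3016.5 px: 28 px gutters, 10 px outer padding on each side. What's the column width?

103.5 px

Inside the margins: 3016.5 − 20 = 2996.5 px.
2996.5 − 22·28 = 2380.5; ÷23 gives c = 103.5 px.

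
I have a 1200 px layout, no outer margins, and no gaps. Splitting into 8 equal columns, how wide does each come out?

150 px

8c = 1200 → c = 150 px.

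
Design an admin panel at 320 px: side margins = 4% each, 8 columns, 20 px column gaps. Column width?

Each margin = 4% of 320 = 12.8 px; content = 320 − 2·12.8 = 294.4 px.
8c + 7·20 = 294.4 → 8c = 154.4 → c = 19.3 px.

19.3 px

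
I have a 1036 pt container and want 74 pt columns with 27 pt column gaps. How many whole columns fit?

10 columns

10 columns: 10·74 + 9·27 = 983 pt ≤ 1036.
11 columns: 1084 pt > 1036. So 10.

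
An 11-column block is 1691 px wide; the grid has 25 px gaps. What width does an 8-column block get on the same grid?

1223 px

Subtracting 10 gaps of 25 leaves 1441 for 11 columns, so c = 131 px.
8 columns plus 7 gaps: 1048 + 175 = 1223 px.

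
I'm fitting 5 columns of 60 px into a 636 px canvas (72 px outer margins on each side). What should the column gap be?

48 px

Subtract both margins: 636 − 2·72 = 492 px.
Columns use 300 px, leaving 192 px across 4 column gaps = 48 px each.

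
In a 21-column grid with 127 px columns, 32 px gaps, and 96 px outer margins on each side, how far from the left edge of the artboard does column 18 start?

2799 px

Each column+gutter stride is 159 px; 17 of them past the 96 px margin is 96 + 2703 = 2799 px.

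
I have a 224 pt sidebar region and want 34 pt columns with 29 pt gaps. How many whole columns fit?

k columns need k·34 + (k−1)·29 = k·63 − 29.
k·63 − 29 ≤ 224 → k ≤ 253 / 63 ≈ 4.02, so k = 4.

4 columns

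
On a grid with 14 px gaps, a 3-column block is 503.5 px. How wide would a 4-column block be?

676 px

503.5 − 2·14 = 475.5; ÷3 gives c = 158.5 px.
Span of 4: 4·158.5 + 3·14 = 634 + 42 = 676 px.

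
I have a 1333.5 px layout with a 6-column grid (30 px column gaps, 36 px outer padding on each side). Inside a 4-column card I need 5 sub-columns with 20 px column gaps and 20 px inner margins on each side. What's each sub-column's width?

Take off 72 px of margins, leaving 1261.5 px.
Subtracting 5 column gaps of 30 leaves 1111.5 for 6 columns, so c = 185.25 px.
4-column span = 4·185.25 + 3·30 = 831 px.
Inner content = 831 − 2·20 = 791 px.
5 columns + 4 column gaps: 5d + 4·20 = 791.
5d = 791 − 80 = 711, so d = 142.2 px.

142.2 px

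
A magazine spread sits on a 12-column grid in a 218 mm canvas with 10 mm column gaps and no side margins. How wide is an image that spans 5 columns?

218 − 11·10 = 108; ÷12 gives c = 9 mm.
Span of 5: 5·9 + 4·10 = 45 + 40 = 85 mm.

85 mm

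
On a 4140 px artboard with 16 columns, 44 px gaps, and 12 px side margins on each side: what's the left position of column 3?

Take off 24 px of margins, leaving 4116 px.
16 columns + 15 gaps: 16c + 15·44 = 4116.
16c = 4116 − 660 = 3456, so c = 216 px.
Before column 3: the margin + 2 columns + 2 gaps.
Offset = 12 + 2·(216 + 44) = 12 + 520 = 532 px.

532 px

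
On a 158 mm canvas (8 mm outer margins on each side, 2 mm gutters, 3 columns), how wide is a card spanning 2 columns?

94 mm

Subtract both margins: 158 − 2·8 = 142 mm.
142 − 2·2 = 138; ÷3 gives c = 46 mm.
2-column span = 2·46 + 1·2 = 94 mm.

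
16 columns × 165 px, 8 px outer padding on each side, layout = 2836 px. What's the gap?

12 px

Content width = 2836 − 2·8 = 2820 px.
16·165 + 15g = 2820 → 15g = 180 → g = 12 px.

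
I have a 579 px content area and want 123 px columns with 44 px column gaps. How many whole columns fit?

Each extra column adds 123 + 44 = 167 px.
(579 + 44) / 167 = 3.73, so 3 columns fit.

3 columns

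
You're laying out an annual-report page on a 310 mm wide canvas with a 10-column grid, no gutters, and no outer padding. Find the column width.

10c = 310 → c = 31 mm.

31 mm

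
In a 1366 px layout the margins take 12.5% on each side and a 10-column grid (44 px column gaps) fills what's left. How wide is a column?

Each margin = 12.5% of 1366 = 170.75 px; content = 1366 − 2·170.75 = 1024.5 px.
Subtracting 9 column gaps of 44 leaves 628.5 for 10 columns, so c = 62.85 px.

62.85 px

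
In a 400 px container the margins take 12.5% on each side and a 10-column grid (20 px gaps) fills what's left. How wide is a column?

12 px

Margins: 12.5% × 400 = 50 px each, so content = 400 − 100 = 300 px.
10c + 9·20 = 300 → 10c = 120 → c = 12 px.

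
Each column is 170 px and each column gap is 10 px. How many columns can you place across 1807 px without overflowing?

10 columns

Each extra column adds 170 + 10 = 180 px.
(1807 + 10) / 180 = 10.09, so 10 columns fit.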